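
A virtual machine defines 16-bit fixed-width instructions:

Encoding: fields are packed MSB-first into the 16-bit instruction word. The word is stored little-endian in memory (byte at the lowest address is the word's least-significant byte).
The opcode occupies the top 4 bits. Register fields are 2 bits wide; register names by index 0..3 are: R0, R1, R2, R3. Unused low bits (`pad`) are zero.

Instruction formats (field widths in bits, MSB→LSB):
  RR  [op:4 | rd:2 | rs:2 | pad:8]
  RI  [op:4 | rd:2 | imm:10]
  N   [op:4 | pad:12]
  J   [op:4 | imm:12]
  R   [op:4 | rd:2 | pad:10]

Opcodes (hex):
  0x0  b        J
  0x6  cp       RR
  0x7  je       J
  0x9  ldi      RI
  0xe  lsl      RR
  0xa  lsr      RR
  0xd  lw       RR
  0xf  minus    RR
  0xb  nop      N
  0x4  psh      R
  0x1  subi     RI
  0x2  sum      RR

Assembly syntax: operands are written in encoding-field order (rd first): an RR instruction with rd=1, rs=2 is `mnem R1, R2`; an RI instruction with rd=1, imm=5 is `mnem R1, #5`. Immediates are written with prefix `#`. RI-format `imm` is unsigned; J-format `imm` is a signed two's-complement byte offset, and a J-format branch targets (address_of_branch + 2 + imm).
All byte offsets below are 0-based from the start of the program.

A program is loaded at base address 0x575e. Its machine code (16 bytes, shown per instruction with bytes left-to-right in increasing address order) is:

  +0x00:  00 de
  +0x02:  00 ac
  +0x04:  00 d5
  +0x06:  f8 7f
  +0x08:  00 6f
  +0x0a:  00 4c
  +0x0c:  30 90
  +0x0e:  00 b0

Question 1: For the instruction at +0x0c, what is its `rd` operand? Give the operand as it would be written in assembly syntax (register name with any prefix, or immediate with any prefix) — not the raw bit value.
+0x0c: 30 90 ⇒ word 0x9030 (little)
  opcode bits[15:12]=0x9: ldi/RI
  [11:10] rd=0 = R0
  [9:0] imm=48 = #48

R0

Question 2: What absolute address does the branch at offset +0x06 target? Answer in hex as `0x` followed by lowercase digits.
[06] f8 7f → 0x7ff8
  opcode bits[15:12]=0x7: je/J
  [11:0] imm=4088 (s12→-8) = #-8
  target = base 0x575e + off 0x06 + 2 + imm -8 = 0x575e

0x575e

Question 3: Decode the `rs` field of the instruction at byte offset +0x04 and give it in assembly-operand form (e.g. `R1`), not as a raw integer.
R1

+0x04: 00 d5 ⇒ word 0xd500 (little)
  op=0xd500>>12=0xd ⇒ lw (RR)
  rd: (w>>10)&0x3=0x1 → R1
  rs: (w>>8)&0x3=0x1 → R1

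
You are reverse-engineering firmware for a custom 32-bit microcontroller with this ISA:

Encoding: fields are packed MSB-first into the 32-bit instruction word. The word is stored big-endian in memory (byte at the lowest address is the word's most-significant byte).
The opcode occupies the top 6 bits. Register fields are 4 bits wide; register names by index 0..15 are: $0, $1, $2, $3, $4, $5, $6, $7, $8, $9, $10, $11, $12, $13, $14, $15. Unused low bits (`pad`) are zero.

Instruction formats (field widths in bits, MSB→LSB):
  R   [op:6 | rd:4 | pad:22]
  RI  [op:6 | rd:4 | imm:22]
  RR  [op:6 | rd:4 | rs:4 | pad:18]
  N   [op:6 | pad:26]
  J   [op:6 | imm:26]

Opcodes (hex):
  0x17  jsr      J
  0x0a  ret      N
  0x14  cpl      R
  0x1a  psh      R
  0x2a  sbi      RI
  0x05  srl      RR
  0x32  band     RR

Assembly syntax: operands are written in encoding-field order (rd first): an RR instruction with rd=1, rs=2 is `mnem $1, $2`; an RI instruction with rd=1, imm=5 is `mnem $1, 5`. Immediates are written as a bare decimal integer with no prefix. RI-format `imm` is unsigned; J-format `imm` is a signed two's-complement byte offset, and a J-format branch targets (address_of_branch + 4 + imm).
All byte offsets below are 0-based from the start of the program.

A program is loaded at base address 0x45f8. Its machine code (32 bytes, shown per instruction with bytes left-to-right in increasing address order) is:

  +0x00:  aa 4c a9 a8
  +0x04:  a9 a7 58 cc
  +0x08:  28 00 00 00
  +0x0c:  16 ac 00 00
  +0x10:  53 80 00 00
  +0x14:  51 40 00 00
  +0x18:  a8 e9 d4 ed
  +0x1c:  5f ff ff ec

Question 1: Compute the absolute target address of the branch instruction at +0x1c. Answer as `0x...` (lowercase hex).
0x4604

off 0x1c: read 5f ff ff ec as big → 0x5fffffec
  opcode bits[31:26]=0x17: jsr/J
  imm@[25:0]=0x3ffffec (s26→-20) ⇒ -20
  target = base 0x45f8 + off 0x1c + 4 + imm -20 = 0x4604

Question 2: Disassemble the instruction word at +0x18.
[18] a8 e9 d4 ed → 0xa8e9d4ed
  top 6b → 0x2a → sbi [RI]
  [25:22] rd=3 = $3
  [21:0] imm=2741485 = 2741485

sbi $3, 2741485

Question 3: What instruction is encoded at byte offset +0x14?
+0x14: 51 40 00 00 ⇒ word 0x51400000 (big)
  opcode bits[31:26]=0x14: cpl/R
  [25:22] rd=5 = $5

cpl $5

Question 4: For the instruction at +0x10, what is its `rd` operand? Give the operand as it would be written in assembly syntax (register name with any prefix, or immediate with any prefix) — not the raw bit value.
$14

off 0x10: read 53 80 00 00 as big → 0x53800000
  opcode bits[31:26]=0x14: cpl/R
  [25:22] rd=14 = $14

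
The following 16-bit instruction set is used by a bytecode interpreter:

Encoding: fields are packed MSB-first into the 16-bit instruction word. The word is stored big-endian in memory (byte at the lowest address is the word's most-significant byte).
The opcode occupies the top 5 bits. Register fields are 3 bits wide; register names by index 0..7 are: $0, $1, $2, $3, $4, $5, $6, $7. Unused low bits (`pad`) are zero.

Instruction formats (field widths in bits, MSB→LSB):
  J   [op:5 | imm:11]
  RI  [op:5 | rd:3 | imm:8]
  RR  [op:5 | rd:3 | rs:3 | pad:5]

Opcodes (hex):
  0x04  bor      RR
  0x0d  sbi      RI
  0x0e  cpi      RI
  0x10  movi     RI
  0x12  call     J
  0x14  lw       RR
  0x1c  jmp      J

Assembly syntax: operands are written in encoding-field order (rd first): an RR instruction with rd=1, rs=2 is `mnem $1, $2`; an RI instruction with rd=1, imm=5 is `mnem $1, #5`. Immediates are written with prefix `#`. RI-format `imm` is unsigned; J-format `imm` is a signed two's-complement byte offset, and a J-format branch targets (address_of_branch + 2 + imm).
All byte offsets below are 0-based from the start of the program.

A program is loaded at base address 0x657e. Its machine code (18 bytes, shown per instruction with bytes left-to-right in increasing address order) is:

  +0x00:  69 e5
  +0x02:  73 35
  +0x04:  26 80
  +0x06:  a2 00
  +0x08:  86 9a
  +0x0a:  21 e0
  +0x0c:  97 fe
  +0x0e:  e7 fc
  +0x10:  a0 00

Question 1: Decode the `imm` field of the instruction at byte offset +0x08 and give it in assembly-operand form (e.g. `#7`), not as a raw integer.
[08] 86 9a → 0x869a
  opcode bits[15:11]=0x10: movi/RI
  [10:8] rd=6 = $6
  [7:0] imm=154 = #154

#154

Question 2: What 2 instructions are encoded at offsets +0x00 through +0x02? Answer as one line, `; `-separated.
sbi $1, #229; cpi $3, #53

off 0x00: read 69 e5 as big → 0x69e5
  top 5b → 0xd → sbi [RI]
  rd: (w>>8)&0x7=0x1 → $1
  imm: (w>>0)&0xff=0xe5 → #229
off 0x02: read 73 35 as big → 0x7335
  top 5b → 0xe → cpi [RI]
  rd: (w>>8)&0x7=0x3 → $3
  imm: (w>>0)&0xff=0x35 → #53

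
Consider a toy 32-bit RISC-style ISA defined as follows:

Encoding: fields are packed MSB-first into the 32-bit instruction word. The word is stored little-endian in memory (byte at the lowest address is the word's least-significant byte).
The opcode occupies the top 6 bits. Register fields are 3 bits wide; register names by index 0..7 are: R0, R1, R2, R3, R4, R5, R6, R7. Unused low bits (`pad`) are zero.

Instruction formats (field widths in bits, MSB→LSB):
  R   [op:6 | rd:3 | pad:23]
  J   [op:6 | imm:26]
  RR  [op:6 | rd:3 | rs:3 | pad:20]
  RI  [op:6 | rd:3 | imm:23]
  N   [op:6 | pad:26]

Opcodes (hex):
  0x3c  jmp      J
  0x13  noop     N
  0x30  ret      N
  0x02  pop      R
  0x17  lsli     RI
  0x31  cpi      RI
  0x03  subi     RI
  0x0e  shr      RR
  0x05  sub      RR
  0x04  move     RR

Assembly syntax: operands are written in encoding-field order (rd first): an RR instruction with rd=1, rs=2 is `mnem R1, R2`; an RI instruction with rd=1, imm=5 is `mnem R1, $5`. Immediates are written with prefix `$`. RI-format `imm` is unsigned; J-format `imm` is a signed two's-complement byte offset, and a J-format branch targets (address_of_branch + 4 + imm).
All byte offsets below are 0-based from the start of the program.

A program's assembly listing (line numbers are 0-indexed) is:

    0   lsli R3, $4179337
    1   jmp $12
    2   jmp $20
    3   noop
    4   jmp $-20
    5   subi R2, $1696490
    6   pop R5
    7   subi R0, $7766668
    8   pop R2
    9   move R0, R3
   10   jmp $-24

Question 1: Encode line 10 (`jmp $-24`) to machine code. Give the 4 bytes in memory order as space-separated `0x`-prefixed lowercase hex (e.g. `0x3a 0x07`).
L10: jmp op=0x3c:6|imm=-24:26 ⇒ 0xf3ffffe8 ⇒ little e8 ff ff f3

0xe8 0xff 0xff 0xf3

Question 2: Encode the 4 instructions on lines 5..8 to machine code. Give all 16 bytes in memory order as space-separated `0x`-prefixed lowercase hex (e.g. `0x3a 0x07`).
L5: subi op=0x3:6|rd=2:3|imm=1696490:23 ⇒ 0x0d19e2ea ⇒ little ea e2 19 0d
L6: pop op=0x2:6|rd=5:3|pad=0:23 ⇒ 0x0a800000 ⇒ little 00 00 80 0a
L7: subi op=0x3:6|rd=0:3|imm=7766668:23 ⇒ 0x0c76828c ⇒ little 8c 82 76 0c
L8: pop op=0x2:6|rd=2:3|pad=0:23 ⇒ 0x09000000 ⇒ little 00 00 00 09

0xea 0xe2 0x19 0x0d 0x00 0x00 0x80 0x0a 0x8c 0x82 0x76 0x0c 0x00 0x00 0x00 0x09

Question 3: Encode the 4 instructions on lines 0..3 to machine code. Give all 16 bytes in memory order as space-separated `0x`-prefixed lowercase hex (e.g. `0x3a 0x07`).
0x89 0xc5 0xbf 0x5d 0x0c 0x00 0x00 0xf0 0x14 0x00 0x00 0xf0 0x00 0x00 0x00 0x4c

0. lsli fields op=0x17:6|rd=3:3|imm=4179337:23 → word 5dbfc589h → 89 c5 bf 5d
1. jmp fields op=0x3c:6|imm=12:26 → word f000000ch → 0c 00 00 f0
2. jmp fields op=0x3c:6|imm=20:26 → word f0000014h → 14 00 00 f0
3. noop fields op=0x13:6|pad=0:26 → word 4c000000h → 00 00 00 4c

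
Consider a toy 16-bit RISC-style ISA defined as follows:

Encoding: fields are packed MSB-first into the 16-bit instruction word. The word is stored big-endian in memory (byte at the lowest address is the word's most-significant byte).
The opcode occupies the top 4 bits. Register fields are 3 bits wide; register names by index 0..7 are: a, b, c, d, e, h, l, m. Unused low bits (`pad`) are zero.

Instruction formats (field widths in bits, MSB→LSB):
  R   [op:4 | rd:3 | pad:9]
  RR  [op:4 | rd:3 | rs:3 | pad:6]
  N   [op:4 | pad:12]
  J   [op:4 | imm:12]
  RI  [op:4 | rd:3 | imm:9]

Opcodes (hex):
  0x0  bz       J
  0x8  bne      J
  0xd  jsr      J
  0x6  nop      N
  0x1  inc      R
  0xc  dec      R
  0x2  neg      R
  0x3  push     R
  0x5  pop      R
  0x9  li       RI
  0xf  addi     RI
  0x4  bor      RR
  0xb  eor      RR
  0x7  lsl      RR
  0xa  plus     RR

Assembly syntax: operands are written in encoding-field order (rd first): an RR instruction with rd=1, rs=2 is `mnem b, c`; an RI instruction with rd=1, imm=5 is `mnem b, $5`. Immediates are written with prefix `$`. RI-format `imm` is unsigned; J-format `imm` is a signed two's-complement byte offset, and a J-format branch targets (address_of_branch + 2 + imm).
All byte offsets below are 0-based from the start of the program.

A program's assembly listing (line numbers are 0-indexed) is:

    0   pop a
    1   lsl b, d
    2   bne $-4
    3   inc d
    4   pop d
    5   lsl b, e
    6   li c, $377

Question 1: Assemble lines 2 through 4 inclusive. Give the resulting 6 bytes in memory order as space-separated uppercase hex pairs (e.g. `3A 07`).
8F FC 16 00 56 00

L2: bne op=0x8:4|imm=-4:12 ⇒ 0x8ffc ⇒ big 8f fc
L3: inc op=0x1:4|rd=3:3|pad=0:9 ⇒ 0x1600 ⇒ big 16 00
L4: pop op=0x5:4|rd=3:3|pad=0:9 ⇒ 0x5600 ⇒ big 56 00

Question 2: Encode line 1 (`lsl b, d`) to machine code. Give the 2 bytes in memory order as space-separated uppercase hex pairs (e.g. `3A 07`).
72 C0

L1: lsl op=0x7:4|rd=1:3|rs=3:3|pad=0:6 ⇒ 0x72c0 ⇒ big 72 c0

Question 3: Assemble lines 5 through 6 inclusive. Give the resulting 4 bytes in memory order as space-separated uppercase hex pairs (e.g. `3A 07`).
L5: lsl op=0x7:4|rd=1:3|rs=4:3|pad=0:6 ⇒ 0x7300 ⇒ big 73 00
L6: li op=0x9:4|rd=2:3|imm=377:9 ⇒ 0x9579 ⇒ big 95 79

73 00 95 79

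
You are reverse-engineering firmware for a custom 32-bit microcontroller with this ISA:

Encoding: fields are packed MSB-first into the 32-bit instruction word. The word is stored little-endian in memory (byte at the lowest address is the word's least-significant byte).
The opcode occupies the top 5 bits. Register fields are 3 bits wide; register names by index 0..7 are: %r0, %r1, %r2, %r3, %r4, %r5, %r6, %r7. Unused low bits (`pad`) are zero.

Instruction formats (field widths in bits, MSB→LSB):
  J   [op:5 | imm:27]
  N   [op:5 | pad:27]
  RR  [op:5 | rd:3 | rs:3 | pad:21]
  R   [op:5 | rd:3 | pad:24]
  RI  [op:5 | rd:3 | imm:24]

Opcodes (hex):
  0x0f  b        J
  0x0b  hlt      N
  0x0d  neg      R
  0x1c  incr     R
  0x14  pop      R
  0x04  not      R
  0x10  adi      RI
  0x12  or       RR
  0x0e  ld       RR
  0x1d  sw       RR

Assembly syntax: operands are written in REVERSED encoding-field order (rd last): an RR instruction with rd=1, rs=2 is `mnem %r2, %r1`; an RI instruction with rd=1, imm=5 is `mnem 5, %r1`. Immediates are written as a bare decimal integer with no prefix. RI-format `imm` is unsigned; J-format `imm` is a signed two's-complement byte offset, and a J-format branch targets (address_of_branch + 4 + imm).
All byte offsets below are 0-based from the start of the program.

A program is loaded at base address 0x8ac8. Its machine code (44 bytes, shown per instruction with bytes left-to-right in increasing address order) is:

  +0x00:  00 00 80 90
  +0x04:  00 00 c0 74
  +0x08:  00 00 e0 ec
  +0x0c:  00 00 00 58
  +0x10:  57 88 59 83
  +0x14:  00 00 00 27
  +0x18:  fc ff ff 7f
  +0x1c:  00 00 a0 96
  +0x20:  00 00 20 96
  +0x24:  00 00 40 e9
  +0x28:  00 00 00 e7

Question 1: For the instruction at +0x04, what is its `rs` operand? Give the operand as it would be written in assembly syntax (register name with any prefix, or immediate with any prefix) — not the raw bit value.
off 0x04: read 00 00 c0 74 as little → 0x74c00000
  top 5b → 0xe → ld [RR]
  rd@[26:24]=0x4 ⇒ %r4
  rs@[23:21]=0x6 ⇒ %r6

%r6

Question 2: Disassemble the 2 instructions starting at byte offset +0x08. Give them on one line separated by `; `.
+0x08: 00 00 e0 ec ⇒ word 0xece00000 (little)
  top 5b → 0x1d → sw [RR]
  rd@[26:24]=0x4 ⇒ %r4
  rs@[23:21]=0x7 ⇒ %r7
+0x0c: 00 00 00 58 ⇒ word 0x58000000 (little)
  top 5b → 0xb → hlt [N]

sw %r7, %r4; hlt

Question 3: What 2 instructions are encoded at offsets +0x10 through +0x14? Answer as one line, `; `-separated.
+0x10: 57 88 59 83 ⇒ word 0x83598857 (little)
  op=0x83598857>>27=0x10 ⇒ adi (RI)
  [26:24] rd=3 = %r3
  [23:0] imm=5867607 = 5867607
+0x14: 00 00 00 27 ⇒ word 0x27000000 (little)
  op=0x27000000>>27=0x4 ⇒ not (R)
  [26:24] rd=7 = %r7

adi 5867607, %r3; not %r7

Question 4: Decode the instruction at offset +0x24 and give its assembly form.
sw %r2, %r1

@+24  little-endian(00 00 40 e9) = 0xe9400000
  opcode bits[31:27]=0x1d: sw/RR
  rd: (w>>24)&0x7=0x1 → %r1
  rs: (w>>21)&0x7=0x2 → %r2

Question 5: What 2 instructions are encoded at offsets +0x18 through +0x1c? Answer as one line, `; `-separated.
off 0x18: read fc ff ff 7f as little → 0x7ffffffc
  opcode bits[31:27]=0xf: b/J
  imm@[26:0]=0x7fffffc (s27→-4) ⇒ -4
off 0x1c: read 00 00 a0 96 as little → 0x96a00000
  opcode bits[31:27]=0x12: or/RR
  rd@[26:24]=0x6 ⇒ %r6
  rs@[23:21]=0x5 ⇒ %r5

b -4; or %r5, %r6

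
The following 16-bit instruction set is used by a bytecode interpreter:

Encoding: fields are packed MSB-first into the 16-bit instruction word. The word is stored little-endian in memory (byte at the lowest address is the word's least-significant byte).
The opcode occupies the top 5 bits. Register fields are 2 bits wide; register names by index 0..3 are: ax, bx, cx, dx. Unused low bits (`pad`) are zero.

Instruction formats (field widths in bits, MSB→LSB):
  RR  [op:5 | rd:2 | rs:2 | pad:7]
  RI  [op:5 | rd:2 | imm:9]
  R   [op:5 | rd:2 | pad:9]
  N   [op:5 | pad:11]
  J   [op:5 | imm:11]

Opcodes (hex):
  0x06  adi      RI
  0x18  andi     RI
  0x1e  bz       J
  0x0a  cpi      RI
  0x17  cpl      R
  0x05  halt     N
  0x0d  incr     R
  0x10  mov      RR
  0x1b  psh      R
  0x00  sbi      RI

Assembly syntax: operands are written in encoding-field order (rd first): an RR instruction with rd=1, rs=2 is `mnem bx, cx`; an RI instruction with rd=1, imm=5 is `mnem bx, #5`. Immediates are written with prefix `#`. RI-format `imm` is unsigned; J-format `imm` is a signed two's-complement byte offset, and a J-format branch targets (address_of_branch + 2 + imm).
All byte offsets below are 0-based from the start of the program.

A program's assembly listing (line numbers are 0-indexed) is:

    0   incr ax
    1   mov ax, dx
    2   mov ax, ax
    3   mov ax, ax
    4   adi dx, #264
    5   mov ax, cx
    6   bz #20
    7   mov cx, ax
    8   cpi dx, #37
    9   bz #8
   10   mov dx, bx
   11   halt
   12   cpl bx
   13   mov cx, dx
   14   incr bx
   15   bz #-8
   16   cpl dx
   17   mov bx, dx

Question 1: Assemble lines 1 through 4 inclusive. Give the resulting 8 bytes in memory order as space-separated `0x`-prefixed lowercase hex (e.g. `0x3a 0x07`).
1. mov fields op=0x10:5|rd=0:2|rs=3:2|pad=0:7 → word 8180h → 80 81
2. mov fields op=0x10:5|rd=0:2|rs=0:2|pad=0:7 → word 8000h → 00 80
3. mov fields op=0x10:5|rd=0:2|rs=0:2|pad=0:7 → word 8000h → 00 80
4. adi fields op=0x6:5|rd=3:2|imm=264:9 → word 3708h → 08 37

0x80 0x81 0x00 0x80 0x00 0x80 0x08 0x37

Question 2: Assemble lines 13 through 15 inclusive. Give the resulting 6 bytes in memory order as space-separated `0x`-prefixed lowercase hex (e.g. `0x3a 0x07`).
0x80 0x85 0x00 0x6a 0xf8 0xf7

L13: mov op=0x10:5|rd=2:2|rs=3:2|pad=0:7 ⇒ 0x8580 ⇒ little 80 85
L14: incr op=0xd:5|rd=1:2|pad=0:9 ⇒ 0x6a00 ⇒ little 00 6a
L15: bz op=0x1e:5|imm=-8:11 ⇒ 0xf7f8 ⇒ little f8 f7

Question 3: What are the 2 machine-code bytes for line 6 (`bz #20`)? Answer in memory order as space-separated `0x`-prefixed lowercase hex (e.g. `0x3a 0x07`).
L6: bz op=0x1e:5|imm=20:11 ⇒ 0xf014 ⇒ little 14 f0

0x14 0xf0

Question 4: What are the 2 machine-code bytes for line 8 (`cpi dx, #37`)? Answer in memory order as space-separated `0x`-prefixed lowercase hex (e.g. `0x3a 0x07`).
line 8 (cpi): pack op=0xa:5|rd=3:2|imm=37:9 = 0x5625; little→ 25 56

0x25 0x56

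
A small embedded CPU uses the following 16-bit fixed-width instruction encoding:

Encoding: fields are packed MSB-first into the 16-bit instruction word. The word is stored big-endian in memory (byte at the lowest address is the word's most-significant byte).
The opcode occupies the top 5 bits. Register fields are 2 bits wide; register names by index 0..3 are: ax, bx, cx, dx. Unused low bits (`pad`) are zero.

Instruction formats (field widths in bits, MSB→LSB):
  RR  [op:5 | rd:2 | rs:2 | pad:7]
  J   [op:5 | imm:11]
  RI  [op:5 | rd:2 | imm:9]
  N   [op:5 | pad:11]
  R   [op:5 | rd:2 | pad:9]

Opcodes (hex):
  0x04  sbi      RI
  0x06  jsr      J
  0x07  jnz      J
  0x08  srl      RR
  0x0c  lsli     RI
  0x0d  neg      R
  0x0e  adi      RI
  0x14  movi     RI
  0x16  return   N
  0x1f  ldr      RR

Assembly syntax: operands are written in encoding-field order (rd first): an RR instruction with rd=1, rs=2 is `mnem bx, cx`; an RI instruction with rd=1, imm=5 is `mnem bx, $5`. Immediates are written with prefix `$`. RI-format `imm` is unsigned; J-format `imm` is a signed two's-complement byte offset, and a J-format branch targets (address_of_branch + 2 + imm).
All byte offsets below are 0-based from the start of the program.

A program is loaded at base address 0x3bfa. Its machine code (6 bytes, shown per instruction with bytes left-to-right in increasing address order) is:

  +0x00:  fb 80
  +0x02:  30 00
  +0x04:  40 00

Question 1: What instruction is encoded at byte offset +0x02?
@+02  big-endian(30 00) = 0x3000
  opcode bits[15:11]=0x6: jsr/J
  imm: (w>>0)&0x7ff=0x0 → $0

jsr $0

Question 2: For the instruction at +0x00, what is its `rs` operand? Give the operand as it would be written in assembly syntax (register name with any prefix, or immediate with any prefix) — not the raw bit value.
dx

[00] fb 80 → 0xfb80
  top 5b → 0x1f → ldr [RR]
  rd@[10:9]=0x1 ⇒ bx
  rs@[8:7]=0x3 ⇒ dx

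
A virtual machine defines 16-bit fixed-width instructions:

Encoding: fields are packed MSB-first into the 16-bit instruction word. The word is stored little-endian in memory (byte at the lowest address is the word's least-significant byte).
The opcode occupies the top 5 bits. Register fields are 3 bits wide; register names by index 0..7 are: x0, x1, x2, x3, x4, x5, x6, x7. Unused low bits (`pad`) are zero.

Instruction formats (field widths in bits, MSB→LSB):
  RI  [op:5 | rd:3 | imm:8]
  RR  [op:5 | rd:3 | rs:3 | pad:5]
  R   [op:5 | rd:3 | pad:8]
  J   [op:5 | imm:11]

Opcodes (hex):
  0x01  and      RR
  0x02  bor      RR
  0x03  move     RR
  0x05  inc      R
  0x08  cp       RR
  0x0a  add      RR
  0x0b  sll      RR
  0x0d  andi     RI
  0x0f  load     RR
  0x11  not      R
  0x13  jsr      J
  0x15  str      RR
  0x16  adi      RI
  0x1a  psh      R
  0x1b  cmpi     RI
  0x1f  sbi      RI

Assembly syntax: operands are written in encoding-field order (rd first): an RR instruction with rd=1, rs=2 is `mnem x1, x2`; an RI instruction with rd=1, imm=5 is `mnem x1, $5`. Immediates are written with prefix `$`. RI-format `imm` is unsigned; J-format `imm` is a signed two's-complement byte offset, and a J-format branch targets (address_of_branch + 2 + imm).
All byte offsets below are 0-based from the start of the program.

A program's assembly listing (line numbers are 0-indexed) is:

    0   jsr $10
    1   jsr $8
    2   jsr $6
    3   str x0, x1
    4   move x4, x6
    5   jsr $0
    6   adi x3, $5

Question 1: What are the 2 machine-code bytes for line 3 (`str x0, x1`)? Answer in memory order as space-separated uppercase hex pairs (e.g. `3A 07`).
line 3 (str): pack op=0x15:5|rd=0:3|rs=1:3|pad=0:5 = 0xa820; little→ 20 a8

20 A8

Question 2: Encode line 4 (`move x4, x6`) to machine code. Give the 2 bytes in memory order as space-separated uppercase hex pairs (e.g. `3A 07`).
C0 1C

line 4 (move): pack op=0x3:5|rd=4:3|rs=6:3|pad=0:5 = 0x1cc0; little→ c0 1c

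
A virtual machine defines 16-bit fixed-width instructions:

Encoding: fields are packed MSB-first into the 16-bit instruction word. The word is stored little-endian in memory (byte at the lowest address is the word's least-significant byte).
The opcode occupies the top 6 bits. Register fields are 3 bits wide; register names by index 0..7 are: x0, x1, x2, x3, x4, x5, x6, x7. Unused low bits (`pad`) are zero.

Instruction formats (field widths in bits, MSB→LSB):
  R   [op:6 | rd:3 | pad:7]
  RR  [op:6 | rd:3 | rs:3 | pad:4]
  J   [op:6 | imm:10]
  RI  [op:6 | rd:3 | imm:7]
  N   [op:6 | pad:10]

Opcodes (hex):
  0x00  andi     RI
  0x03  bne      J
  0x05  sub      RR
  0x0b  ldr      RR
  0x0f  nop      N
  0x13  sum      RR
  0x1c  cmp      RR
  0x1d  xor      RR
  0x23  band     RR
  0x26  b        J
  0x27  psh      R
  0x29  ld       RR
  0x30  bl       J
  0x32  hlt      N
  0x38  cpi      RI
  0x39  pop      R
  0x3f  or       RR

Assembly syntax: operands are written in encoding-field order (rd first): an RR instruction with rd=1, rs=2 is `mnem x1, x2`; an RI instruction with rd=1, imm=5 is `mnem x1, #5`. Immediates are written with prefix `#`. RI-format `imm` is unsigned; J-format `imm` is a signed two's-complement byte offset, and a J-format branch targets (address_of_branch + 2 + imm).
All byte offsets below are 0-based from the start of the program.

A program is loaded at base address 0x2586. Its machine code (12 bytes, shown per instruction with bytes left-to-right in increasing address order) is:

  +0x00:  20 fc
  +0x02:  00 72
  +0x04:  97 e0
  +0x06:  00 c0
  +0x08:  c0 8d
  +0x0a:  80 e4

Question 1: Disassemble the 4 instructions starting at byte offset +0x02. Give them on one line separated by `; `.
off 0x02: read 00 72 as little → 0x7200
  opcode bits[15:10]=0x1c: cmp/RR
  rd@[9:7]=0x4 ⇒ x4
  rs@[6:4]=0x0 ⇒ x0
off 0x04: read 97 e0 as little → 0xe097
  opcode bits[15:10]=0x38: cpi/RI
  rd@[9:7]=0x1 ⇒ x1
  imm@[6:0]=0x17 ⇒ #23
off 0x06: read 00 c0 as little → 0xc000
  opcode bits[15:10]=0x30: bl/J
  imm@[9:0]=0x0 ⇒ #0
off 0x08: read c0 8d as little → 0x8dc0
  opcode bits[15:10]=0x23: band/RR
  rd@[9:7]=0x3 ⇒ x3
  rs@[6:4]=0x4 ⇒ x4

cmp x4, x0; cpi x1, #23; bl #0; band x3, x4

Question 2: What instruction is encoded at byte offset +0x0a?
off 0x0a: read 80 e4 as little → 0xe480
  op=0xe480>>10=0x39 ⇒ pop (R)
  [9:7] rd=1 = x1

pop x1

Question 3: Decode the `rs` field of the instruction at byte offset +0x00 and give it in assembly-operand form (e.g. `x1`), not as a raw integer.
x2

off 0x00: read 20 fc as little → 0xfc20
  op=0xfc20>>10=0x3f ⇒ or (RR)
  rd: (w>>7)&0x7=0x0 → x0
  rs: (w>>4)&0x7=0x2 → x2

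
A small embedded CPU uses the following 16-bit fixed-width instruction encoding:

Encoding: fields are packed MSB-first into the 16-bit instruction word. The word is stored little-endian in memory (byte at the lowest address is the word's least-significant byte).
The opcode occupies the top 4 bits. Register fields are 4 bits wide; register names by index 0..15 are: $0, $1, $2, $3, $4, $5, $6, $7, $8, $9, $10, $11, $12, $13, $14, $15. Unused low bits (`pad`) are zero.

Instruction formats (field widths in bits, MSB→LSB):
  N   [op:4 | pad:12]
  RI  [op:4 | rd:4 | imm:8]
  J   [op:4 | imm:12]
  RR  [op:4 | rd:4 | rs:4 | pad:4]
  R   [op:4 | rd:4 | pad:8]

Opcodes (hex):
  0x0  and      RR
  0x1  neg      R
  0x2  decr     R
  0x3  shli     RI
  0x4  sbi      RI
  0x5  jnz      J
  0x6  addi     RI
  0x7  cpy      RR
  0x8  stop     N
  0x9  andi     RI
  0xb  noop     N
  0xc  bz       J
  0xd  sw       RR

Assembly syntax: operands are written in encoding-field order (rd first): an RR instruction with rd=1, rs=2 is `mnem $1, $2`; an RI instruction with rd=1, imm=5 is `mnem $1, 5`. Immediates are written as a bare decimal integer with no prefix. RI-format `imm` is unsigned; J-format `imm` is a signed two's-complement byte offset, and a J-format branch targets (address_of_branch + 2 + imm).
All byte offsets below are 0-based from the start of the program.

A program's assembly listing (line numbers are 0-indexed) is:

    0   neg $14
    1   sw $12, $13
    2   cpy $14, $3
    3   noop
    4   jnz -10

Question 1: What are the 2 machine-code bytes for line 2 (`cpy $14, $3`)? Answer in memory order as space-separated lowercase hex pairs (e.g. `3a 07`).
30 7e

line 2 (cpy): pack op=0x7:4|rd=14:4|rs=3:4|pad=0:4 = 0x7e30; little→ 30 7e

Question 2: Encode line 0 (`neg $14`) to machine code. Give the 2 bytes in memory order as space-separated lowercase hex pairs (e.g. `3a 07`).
L0: neg op=0x1:4|rd=14:4|pad=0:8 ⇒ 0x1e00 ⇒ little 00 1e

00 1e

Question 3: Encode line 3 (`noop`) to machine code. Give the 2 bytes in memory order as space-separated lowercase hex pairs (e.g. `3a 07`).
L3: noop op=0xb:4|pad=0:12 ⇒ 0xb000 ⇒ little 00 b0

00 b0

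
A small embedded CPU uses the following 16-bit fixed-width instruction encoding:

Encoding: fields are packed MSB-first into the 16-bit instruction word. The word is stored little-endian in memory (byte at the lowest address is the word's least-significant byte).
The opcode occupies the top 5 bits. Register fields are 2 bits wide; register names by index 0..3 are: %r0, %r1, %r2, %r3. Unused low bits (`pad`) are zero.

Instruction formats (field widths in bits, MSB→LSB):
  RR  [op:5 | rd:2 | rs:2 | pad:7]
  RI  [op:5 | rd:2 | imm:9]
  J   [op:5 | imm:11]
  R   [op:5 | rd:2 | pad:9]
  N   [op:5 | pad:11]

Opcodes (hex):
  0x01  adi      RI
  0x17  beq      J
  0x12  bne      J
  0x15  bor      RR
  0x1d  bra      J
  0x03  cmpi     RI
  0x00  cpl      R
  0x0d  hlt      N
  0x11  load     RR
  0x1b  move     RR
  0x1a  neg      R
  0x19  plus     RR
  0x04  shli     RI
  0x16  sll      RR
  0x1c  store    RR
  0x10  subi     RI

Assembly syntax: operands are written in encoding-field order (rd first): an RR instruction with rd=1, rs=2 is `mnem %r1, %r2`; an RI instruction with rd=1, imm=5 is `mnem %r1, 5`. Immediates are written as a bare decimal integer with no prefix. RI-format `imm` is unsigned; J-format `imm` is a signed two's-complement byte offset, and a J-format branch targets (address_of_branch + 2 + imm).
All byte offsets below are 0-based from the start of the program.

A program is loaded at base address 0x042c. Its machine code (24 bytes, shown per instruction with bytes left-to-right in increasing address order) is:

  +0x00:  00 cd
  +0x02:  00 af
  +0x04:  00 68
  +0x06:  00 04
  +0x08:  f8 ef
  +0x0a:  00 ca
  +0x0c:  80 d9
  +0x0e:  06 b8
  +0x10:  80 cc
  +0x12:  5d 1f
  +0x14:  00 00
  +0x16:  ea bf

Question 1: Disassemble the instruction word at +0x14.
@+14  little-endian(00 00) = 0x0000
  op=0x0000>>11=0x0 ⇒ cpl (R)
  rd: (w>>9)&0x3=0x0 → %r0

cpl %r0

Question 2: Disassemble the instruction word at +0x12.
[12] 5d 1f → 0x1f5d
  opcode bits[15:11]=0x3: cmpi/RI
  rd@[10:9]=0x3 ⇒ %r3
  imm@[8:0]=0x15d ⇒ 349

cmpi %r3, 349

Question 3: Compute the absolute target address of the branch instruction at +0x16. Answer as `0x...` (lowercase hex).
@+16  little-endian(ea bf) = 0xbfea
  top 5b → 0x17 → beq [J]
  imm@[10:0]=0x7ea (s11→-22) ⇒ -22
  target = base 0x042c + off 0x16 + 2 + imm -22 = 0x042e

0x042e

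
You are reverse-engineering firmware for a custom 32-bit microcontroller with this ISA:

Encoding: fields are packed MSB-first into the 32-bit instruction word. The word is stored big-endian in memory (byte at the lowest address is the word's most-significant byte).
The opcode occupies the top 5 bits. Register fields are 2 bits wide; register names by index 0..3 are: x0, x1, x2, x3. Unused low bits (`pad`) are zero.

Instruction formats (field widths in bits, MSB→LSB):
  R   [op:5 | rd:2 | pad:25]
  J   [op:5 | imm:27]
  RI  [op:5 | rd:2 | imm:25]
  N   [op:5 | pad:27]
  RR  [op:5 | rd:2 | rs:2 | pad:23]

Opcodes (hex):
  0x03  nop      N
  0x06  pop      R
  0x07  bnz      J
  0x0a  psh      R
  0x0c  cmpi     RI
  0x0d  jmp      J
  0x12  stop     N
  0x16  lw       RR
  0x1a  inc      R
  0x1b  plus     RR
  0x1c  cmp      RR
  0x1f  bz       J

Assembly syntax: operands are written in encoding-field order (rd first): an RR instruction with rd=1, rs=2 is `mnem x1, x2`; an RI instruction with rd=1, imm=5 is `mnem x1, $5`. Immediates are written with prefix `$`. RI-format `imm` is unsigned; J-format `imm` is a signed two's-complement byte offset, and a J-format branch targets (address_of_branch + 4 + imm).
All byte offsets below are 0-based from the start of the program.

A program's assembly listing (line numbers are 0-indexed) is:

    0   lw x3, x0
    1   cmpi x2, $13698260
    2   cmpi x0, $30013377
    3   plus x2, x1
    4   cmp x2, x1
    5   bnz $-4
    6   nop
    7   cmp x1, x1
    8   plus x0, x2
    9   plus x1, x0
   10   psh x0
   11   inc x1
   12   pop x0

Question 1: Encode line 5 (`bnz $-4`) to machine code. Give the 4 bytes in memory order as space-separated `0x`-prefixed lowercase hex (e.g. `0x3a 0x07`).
5. bnz fields op=0x7:5|imm=-4:27 → word 3ffffffch → 3f ff ff fc

0x3f 0xff 0xff 0xfc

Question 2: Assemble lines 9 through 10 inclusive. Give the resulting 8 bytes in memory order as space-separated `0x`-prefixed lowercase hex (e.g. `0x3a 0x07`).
0xda 0x00 0x00 0x00 0x50 0x00 0x00 0x00

line 9 (plus): pack op=0x1b:5|rd=1:2|rs=0:2|pad=0:23 = 0xda000000; big→ da 00 00 00
line 10 (psh): pack op=0xa:5|rd=0:2|pad=0:25 = 0x50000000; big→ 50 00 00 00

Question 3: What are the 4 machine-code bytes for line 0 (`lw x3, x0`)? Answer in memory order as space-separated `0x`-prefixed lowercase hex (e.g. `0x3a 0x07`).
0. lw fields op=0x16:5|rd=3:2|rs=0:2|pad=0:23 → word b6000000h → b6 00 00 00

0xb6 0x00 0x00 0x00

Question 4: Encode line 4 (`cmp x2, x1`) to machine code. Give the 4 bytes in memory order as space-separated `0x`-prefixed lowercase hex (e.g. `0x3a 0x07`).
line 4 (cmp): pack op=0x1c:5|rd=2:2|rs=1:2|pad=0:23 = 0xe4800000; big→ e4 80 00 00

0xe4 0x80 0x00 0x00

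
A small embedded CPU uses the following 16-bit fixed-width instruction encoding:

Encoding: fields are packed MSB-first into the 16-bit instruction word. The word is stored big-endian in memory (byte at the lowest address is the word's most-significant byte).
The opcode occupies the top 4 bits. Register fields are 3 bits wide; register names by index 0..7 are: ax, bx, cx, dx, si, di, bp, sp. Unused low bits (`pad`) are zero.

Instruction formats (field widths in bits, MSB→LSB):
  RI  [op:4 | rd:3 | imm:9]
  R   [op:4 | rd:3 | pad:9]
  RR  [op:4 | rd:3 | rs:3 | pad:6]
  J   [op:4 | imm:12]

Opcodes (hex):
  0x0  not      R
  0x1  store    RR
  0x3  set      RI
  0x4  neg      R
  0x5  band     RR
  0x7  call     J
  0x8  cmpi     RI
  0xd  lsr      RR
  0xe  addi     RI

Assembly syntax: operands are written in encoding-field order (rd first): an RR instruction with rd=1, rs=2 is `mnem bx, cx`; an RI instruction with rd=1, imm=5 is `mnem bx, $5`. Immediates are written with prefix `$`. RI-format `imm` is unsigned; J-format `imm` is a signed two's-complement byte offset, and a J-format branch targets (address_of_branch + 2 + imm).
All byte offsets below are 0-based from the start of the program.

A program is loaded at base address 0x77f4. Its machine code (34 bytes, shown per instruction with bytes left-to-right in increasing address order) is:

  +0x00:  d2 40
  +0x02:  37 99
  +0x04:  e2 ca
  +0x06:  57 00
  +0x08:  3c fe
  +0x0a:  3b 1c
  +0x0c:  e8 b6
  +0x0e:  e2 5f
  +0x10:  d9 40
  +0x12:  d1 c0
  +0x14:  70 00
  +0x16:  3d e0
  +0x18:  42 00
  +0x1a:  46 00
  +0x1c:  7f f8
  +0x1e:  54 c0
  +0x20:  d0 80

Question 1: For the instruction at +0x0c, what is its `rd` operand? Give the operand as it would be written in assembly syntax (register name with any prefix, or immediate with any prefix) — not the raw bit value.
@+0c  big-endian(e8 b6) = 0xe8b6
  op=0xe8b6>>12=0xe ⇒ addi (RI)
  rd@[11:9]=0x4 ⇒ si
  imm@[8:0]=0xb6 ⇒ $182

si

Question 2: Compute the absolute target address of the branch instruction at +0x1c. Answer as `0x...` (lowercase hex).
[1c] 7f f8 → 0x7ff8
  opcode bits[15:12]=0x7: call/J
  imm@[11:0]=0xff8 (s12→-8) ⇒ $-8
  target = base 0x77f4 + off 0x1c + 2 + imm -8 = 0x780a

0x780a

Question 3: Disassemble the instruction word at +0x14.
[14] 70 00 → 0x7000
  opcode bits[15:12]=0x7: call/J
  [11:0] imm=0 = $0

call $0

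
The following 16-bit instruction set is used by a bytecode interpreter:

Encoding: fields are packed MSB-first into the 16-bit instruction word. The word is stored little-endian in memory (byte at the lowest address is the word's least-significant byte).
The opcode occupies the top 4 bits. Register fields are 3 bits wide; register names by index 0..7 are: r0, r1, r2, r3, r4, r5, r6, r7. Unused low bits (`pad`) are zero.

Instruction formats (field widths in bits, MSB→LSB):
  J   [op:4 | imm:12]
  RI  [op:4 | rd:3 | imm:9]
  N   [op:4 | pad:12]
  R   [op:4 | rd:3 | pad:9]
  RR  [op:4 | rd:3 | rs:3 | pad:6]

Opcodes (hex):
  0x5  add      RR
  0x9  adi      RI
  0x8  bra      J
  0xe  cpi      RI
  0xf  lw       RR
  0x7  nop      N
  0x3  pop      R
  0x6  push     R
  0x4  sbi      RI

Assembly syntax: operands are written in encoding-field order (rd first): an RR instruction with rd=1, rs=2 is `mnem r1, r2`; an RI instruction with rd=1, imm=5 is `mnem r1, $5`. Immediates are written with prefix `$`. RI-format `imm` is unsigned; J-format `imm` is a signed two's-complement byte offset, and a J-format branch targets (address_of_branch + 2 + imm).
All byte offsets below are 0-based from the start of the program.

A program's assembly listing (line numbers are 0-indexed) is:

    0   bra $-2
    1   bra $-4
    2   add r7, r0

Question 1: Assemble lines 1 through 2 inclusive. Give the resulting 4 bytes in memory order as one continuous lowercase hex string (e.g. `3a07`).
L1: bra op=0x8:4|imm=-4:12 ⇒ 0x8ffc ⇒ little fc 8f
L2: add op=0x5:4|rd=7:3|rs=0:3|pad=0:6 ⇒ 0x5e00 ⇒ little 00 5e

fc8f005e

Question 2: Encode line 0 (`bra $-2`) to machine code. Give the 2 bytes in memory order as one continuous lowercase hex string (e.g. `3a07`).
line 0 (bra): pack op=0x8:4|imm=-2:12 = 0x8ffe; little→ fe 8f

fe8f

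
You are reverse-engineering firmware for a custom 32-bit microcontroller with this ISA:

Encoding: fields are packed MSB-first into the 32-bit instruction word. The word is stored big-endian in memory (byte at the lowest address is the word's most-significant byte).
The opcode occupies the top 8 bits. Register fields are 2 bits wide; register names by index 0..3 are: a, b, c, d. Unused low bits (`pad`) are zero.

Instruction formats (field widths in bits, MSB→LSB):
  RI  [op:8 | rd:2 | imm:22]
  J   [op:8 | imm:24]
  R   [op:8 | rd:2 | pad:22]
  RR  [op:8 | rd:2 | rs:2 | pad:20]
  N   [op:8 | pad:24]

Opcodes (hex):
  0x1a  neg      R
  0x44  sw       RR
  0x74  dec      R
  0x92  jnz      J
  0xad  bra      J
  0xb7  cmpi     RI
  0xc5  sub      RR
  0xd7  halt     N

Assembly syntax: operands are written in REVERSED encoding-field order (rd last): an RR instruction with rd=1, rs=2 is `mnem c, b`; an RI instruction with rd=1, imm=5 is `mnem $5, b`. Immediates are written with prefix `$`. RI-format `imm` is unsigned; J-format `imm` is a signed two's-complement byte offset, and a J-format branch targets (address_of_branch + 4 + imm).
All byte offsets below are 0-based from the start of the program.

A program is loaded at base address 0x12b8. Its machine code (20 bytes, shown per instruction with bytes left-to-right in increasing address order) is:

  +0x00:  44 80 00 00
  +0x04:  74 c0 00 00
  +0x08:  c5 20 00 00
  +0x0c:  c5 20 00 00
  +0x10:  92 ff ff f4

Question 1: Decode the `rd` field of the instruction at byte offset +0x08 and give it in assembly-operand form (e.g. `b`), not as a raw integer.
+0x08: c5 20 00 00 ⇒ word 0xc5200000 (big)
  opcode bits[31:24]=0xc5: sub/RR
  rd: (w>>22)&0x3=0x0 → a
  rs: (w>>20)&0x3=0x2 → c

a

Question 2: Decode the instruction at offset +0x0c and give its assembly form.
off 0x0c: read c5 20 00 00 as big → 0xc5200000
  opcode bits[31:24]=0xc5: sub/RR
  rd@[23:22]=0x0 ⇒ a
  rs@[21:20]=0x2 ⇒ c

sub c, a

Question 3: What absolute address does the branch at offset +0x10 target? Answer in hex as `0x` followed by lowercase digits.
0x12c0

[10] 92 ff ff f4 → 0x92fffff4
  opcode bits[31:24]=0x92: jnz/J
  imm@[23:0]=0xfffff4 (s24→-12) ⇒ $-12
  target = base 0x12b8 + off 0x10 + 4 + imm -12 = 0x12c0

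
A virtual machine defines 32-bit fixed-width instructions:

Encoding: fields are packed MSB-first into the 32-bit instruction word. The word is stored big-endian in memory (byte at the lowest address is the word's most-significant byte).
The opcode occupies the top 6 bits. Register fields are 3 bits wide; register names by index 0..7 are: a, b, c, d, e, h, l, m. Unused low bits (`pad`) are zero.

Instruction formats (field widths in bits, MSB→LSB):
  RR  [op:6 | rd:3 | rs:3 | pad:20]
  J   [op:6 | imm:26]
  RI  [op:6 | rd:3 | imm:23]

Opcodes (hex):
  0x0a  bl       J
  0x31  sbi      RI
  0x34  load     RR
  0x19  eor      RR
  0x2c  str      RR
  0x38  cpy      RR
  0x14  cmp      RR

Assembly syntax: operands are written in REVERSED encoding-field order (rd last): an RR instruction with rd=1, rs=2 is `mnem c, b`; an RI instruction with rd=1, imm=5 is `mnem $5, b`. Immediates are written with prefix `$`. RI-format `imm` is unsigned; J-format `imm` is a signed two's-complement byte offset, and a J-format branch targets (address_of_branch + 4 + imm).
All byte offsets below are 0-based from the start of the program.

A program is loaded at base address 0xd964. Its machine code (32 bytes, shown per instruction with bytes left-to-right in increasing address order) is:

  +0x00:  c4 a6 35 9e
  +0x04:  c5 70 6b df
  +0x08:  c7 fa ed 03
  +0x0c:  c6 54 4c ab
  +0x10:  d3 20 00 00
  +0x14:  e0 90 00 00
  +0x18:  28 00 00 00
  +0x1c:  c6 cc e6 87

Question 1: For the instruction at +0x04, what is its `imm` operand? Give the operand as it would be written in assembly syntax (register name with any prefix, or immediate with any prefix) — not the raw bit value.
+0x04: c5 70 6b df ⇒ word 0xc5706bdf (big)
  top 6b → 0x31 → sbi [RI]
  rd@[25:23]=0x2 ⇒ c
  imm@[22:0]=0x706bdf ⇒ $7367647

$7367647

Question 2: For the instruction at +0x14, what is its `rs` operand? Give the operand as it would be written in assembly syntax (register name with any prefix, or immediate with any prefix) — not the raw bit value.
@+14  big-endian(e0 90 00 00) = 0xe0900000
  top 6b → 0x38 → cpy [RR]
  [25:23] rd=1 = b
  [22:20] rs=1 = b

b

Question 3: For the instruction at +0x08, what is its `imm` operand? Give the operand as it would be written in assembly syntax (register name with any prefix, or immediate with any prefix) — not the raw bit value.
off 0x08: read c7 fa ed 03 as big → 0xc7faed03
  top 6b → 0x31 → sbi [RI]
  rd@[25:23]=0x7 ⇒ m
  imm@[22:0]=0x7aed03 ⇒ $8056067

$8056067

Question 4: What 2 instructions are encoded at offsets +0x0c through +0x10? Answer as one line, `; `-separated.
@+0c  big-endian(c6 54 4c ab) = 0xc6544cab
  top 6b → 0x31 → sbi [RI]
  [25:23] rd=4 = e
  [22:0] imm=5524651 = $5524651
@+10  big-endian(d3 20 00 00) = 0xd3200000
  top 6b → 0x34 → load [RR]
  [25:23] rd=6 = l
  [22:20] rs=2 = c

sbi $5524651, e; load c, l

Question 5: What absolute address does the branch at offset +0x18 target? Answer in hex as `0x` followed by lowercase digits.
[18] 28 00 00 00 → 0x28000000
  opcode bits[31:26]=0xa: bl/J
  imm: (w>>0)&0x3ffffff=0x0 → $0
  target = base 0xd964 + off 0x18 + 4 + imm 0 = 0xd980

0xd980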